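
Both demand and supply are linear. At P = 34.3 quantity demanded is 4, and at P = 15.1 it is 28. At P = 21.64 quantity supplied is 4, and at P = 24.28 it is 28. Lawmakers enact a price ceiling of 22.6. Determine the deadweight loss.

Demand slope = (15.1 − 34.3)/(28 − 4) = −0.8, so P = 37.5 − 0.8Q.
Supply slope = (24.28 − 21.64)/(28 − 4) = 0.11, so P = 21.2 + 0.11Q.
Competitive equilibrium: 37.5 − 0.8Q = 21.2 + 0.11Q → Q* = 17.9121, P* = 23.1703.
At the ceiling P = 22.6, quantity supplied = (22.6 − 21.2)/0.11 = 12.7273.
Willingness to pay at Q' = 12.7273: 37.5 − 0.8·12.7273 = 27.3182.
ΔQ = 17.9121 − 12.7273 = 5.1848; wedge = 27.3182 − 22.6 = 4.7182.
Deadweight loss = ½ × 5.1848 × 4.7182 = 12.23.

12.23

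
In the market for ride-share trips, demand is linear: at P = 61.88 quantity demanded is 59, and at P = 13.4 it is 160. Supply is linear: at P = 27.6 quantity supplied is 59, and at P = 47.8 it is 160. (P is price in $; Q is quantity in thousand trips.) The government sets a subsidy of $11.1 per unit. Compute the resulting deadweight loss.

$90.60 thousand

Demand slope = (13.4 − 61.88)/(160 − 59) = −0.48, so P = 90.2 − 0.48Q.
Supply slope = (47.8 − 27.6)/(160 − 59) = 0.2, so P = 15.8 + 0.2Q.
Competitive equilibrium: 90.2 − 0.48Q = 15.8 + 0.2Q → Q* = 109.4118, P* = 37.6824.
The subsidy lowers effective supply by 11.1: P = 4.7 + 0.2Q.
New quantity: 90.2 − 0.48Q = 4.7 + 0.2Q → Q' = 125.7353.
Overproduction ΔQ = 125.7353 − 109.4118 = 16.3235; wedge = subsidy = 11.1.
DWL = ½ × 16.3235 × 11.1 = $90.60 thousand.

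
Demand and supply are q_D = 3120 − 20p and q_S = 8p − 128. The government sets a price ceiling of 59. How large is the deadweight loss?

In inverse form: demand p = 156 − 0.05q, supply p = 16 + 0.125q.
Competitive equilibrium: 156 − 0.05q = 16 + 0.125q → q* = 800, p* = 116.
At the ceiling p = 59, quantity supplied = (59 − 16)/0.125 = 344.
Willingness to pay at q' = 344: 156 − 0.05·344 = 138.8.
Δq = 800 − 344 = 456; wedge = 138.8 − 59 = 79.8.
DWL = ½ × 456 × 79.8 = 18194.40.

18194.40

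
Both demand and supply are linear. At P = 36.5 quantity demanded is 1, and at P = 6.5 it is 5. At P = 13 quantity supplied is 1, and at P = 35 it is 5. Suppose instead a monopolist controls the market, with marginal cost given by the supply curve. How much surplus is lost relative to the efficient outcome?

Demand slope = (6.5 − 36.5)/(5 − 1) = −7.5, so P = 44 − 7.5Q.
Supply slope = (35 − 13)/(5 − 1) = 5.5, so P = 7.5 + 5.5Q.
Competitive equilibrium: 44 − 7.5Q = 7.5 + 5.5Q → Q* = 2.8077, P* = 22.9423.
Marginal revenue: MR = 44 − 15Q. Set MR = MC: 44 − 15Q = 7.5 + 5.5Q → Q_m = 1.7805.
Price P_m = 44 − 7.5·1.7805 = 30.6463; MC(Q_m) = 7.5 + 5.5·1.7805 = 17.2928.
Competitive Q* = 2.8077, so ΔQ = 1.0272; wedge = 30.6463 − 17.2928 = 13.3535.
Deadweight loss = ½ × 1.0272 × 13.3535 = 6.86.

6.86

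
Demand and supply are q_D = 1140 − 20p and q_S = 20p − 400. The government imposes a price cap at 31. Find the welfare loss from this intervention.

1125

In inverse form: demand p = 57 − 0.05q, supply p = 20 + 0.05q.
Competitive equilibrium: 57 − 0.05q = 20 + 0.05q → q* = 370, p* = 38.5.
At the ceiling p = 31, quantity supplied = (31 − 20)/0.05 = 220.
Willingness to pay at q' = 220: 57 − 0.05·220 = 46.
Δq = 370 − 220 = 150; wedge = 46 − 31 = 15.
Welfare loss = ½ × 150 × 15 = 1125.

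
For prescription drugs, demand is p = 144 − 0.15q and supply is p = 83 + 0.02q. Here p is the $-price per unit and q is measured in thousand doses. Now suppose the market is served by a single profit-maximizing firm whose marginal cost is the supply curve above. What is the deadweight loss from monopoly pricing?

$2404.71 thousand

Competitive equilibrium: 144 − 0.15q = 83 + 0.02q → q* = 358.82353, p* = 90.17647.
Marginal revenue: MR = 144 − 0.3q. Set MR = MC: 144 − 0.3q = 83 + 0.02q → q_m = 190.625.
Price p_m = 144 − 0.15·190.625 = 115.40625; MC(q_m) = 83 + 0.02·190.625 = 86.8125.
Competitive q* = 358.82353, so Δq = 168.19853; wedge = 115.40625 − 86.8125 = 28.59375.
Deadweight loss = ½ × 168.19853 × 28.59375 = $2404.71 thousand.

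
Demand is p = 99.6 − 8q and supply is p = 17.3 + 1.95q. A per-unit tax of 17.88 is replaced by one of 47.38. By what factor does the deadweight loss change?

Competitive equilibrium: 99.6 − 8q = 17.3 + 1.95q → q* = 8.2714, p* = 33.4291.
For a per-unit tax t: Δq = t/9.95, so DWL = ½·t·(t/9.95) = t²/19.9.
At t = 17.88: DWL = 16.065. At t = 47.38: DWL = 112.807.
Ratio = (47.38/17.88)² = 7.022.

7.022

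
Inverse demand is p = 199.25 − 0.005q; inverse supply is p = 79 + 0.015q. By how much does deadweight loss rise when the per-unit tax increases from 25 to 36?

Competitive equilibrium: 199.25 − 0.005q = 79 + 0.015q → q* = 6012.5, p* = 169.1875.
For a per-unit tax t: Δq = t/0.02, so DWL = ½·t·(t/0.02) = t²/0.04.
At t = 25: DWL = 15625. At t = 36: DWL = 32400.
Increase = 32400 − 15625 = 16775.

16775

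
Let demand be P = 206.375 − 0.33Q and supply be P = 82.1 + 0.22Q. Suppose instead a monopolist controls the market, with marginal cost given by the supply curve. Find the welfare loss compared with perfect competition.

1974.41

Competitive equilibrium: 206.375 − 0.33Q = 82.1 + 0.22Q → Q* = 225.9545, P* = 131.81.
Marginal revenue: MR = 206.375 − 0.66Q. Set MR = MC: 206.375 − 0.66Q = 82.1 + 0.22Q → Q_m = 141.2216.
Price P_m = 206.375 − 0.33·141.2216 = 159.7719; MC(Q_m) = 82.1 + 0.22·141.2216 = 113.1688.
Competitive Q* = 225.9545, so ΔQ = 84.7329; wedge = 159.7719 − 113.1688 = 46.6031.
Welfare loss = ½ × 84.7329 × 46.6031 = 1974.41.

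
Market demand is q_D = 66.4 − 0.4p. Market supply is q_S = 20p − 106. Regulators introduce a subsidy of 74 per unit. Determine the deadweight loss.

1073.73

In inverse form: demand p = 166 − 2.5q, supply p = 5.3 + 0.05q.
Competitive equilibrium: 166 − 2.5q = 5.3 + 0.05q → q* = 63.0196, p* = 8.451.
The subsidy lowers effective supply by 74: p = 0.05q − 68.7.
New quantity: 166 − 2.5q = 0.05q − 68.7 → q' = 92.0392.
Overproduction Δq = 92.0392 − 63.0196 = 29.0196; wedge = subsidy = 74.
The triangle = ½ × 29.0196 × 74 = 1073.73.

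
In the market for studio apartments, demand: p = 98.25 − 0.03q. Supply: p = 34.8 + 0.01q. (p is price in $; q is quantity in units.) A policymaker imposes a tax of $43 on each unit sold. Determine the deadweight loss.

$23112.50

Competitive equilibrium: 98.25 − 0.03q = 34.8 + 0.01q → q* = 1586.25, p* = 50.6625.
With the tax, the buyer price exceeds the seller price by 43: (98.25 − 0.03q) − (34.8 + 0.01q) = 43 → q' = 511.25.
Δq = 1586.25 − 511.25 = 1075; the wedge equals the tax, 43.
DWL = ½ × 1075 × 43 = $23112.50.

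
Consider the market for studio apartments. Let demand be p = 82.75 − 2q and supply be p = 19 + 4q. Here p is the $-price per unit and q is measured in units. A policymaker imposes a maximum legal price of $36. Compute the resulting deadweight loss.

Competitive equilibrium: 82.75 − 2q = 19 + 4q → q* = 10.625, p* = 61.5.
At the ceiling p = 36, quantity supplied = (36 − 19)/4 = 4.25.
Willingness to pay at q' = 4.25: 82.75 − 2·4.25 = 74.25.
Δq = 10.625 − 4.25 = 6.375; wedge = 74.25 − 36 = 38.25.
Welfare loss = ½ × 6.375 × 38.25 = $121.92.

$121.92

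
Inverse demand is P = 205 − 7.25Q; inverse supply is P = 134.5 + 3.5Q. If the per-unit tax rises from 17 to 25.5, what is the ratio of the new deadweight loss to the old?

Competitive equilibrium: 205 − 7.25Q = 134.5 + 3.5Q → Q* = 6.5581, P* = 157.4535.
For a per-unit tax t: ΔQ = t/10.75, so DWL = ½·t·(t/10.75) = t²/21.5.
At t = 17: DWL = 13.442. At t = 25.5: DWL = 30.244.
Ratio = (25.5/17)² = 2.25.

2.25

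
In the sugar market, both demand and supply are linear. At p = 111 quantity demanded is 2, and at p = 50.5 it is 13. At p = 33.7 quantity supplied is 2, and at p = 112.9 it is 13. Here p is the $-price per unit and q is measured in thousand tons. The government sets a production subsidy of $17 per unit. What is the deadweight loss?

$11.38 thousand

Demand slope = (50.5 − 111)/(13 − 2) = −5.5, so p = 122 − 5.5q.
Supply slope = (112.9 − 33.7)/(13 − 2) = 7.2, so p = 19.3 + 7.2q.
Competitive equilibrium: 122 − 5.5q = 19.3 + 7.2q → q* = 8.0866, p* = 77.5236.
The subsidy lowers effective supply by 17: p = 2.3 + 7.2q.
New quantity: 122 − 5.5q = 2.3 + 7.2q → q' = 9.4252.
Overproduction Δq = 9.4252 − 8.0866 = 1.3386; wedge = subsidy = 17.
Welfare loss = ½ × 1.3386 × 17 = $11.38 thousand.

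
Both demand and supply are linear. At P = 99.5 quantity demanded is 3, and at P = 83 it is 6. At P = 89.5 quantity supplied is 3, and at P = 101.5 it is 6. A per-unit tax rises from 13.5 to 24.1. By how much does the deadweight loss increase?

Demand slope = (83 − 99.5)/(6 − 3) = −5.5, so P = 116 − 5.5Q.
Supply slope = (101.5 − 89.5)/(6 − 3) = 4, so P = 77.5 + 4Q.
Competitive equilibrium: 116 − 5.5Q = 77.5 + 4Q → Q* = 4.0526, P* = 93.7105.
For a per-unit tax t: ΔQ = t/9.5, so DWL = ½·t·(t/9.5) = t²/19.
At t = 13.5: DWL = 9.592. At t = 24.1: DWL = 30.569.
Increase = 30.569 − 9.592 = 20.98.

20.98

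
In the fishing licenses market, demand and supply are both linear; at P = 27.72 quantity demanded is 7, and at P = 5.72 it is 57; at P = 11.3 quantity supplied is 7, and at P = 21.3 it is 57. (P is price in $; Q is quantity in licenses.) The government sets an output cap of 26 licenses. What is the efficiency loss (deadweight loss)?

$14.18

Demand slope = (5.72 − 27.72)/(57 − 7) = −0.44, so P = 30.8 − 0.44Q.
Supply slope = (21.3 − 11.3)/(57 − 7) = 0.2, so P = 9.9 + 0.2Q.
Competitive equilibrium: 30.8 − 0.44Q = 9.9 + 0.2Q → Q* = 32.6563, P* = 16.4313.
At Q = 26: demand price = 30.8 − 0.44·26 = 19.36; supply price = 9.9 + 0.2·26 = 15.1.
ΔQ = 32.6563 − 26 = 6.6563; wedge = 19.36 − 15.1 = 4.26.
Welfare loss = ½ × 6.6563 × 4.26 = $14.18.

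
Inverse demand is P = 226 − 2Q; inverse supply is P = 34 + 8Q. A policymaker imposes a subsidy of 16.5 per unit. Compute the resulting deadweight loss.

Competitive equilibrium: 226 − 2Q = 34 + 8Q → Q* = 19.2, P* = 187.6.
The subsidy lowers effective supply by 16.5: P = 17.5 + 8Q.
New quantity: 226 − 2Q = 17.5 + 8Q → Q' = 20.85.
Overproduction ΔQ = 20.85 − 19.2 = 1.65; wedge = subsidy = 16.5.
The triangle = ½ × 1.65 × 16.5 = 13.61.

13.61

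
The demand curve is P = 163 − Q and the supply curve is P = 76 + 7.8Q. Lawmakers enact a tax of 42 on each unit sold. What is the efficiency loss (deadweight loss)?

Competitive equilibrium: 163 − Q = 76 + 7.8Q → Q* = 9.8864, P* = 153.1136.
With the tax, the buyer price exceeds the seller price by 42: (163 − Q) − (76 + 7.8Q) = 42 → Q' = 5.1136.
ΔQ = 9.8864 − 5.1136 = 4.7728; the wedge equals the tax, 42.
DWL = ½ × 4.7728 × 42 = 100.23.

100.23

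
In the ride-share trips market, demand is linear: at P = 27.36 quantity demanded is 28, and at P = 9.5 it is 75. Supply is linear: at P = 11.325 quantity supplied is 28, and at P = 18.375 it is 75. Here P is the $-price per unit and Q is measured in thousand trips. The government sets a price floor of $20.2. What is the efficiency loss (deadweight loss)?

$34.52 thousand

Demand slope = (9.5 − 27.36)/(75 − 28) = −0.38, so P = 38 − 0.38Q.
Supply slope = (18.375 − 11.325)/(75 − 28) = 0.15, so P = 7.125 + 0.15Q.
Competitive equilibrium: 38 − 0.38Q = 7.125 + 0.15Q → Q* = 58.2547, P* = 15.8632.
At the floor P = 20.2, quantity demanded = (38 − 20.2)/0.38 = 46.8421.
Sellers' marginal cost at Q' = 46.8421: 7.125 + 0.15·46.8421 = 14.1513.
ΔQ = 58.2547 − 46.8421 = 11.4126; wedge = 20.2 − 14.1513 = 6.0487.
Welfare loss = ½ × 11.4126 × 6.0487 = $34.52 thousand.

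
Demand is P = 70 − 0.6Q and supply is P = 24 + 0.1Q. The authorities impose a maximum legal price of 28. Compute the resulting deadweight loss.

231.43

Competitive equilibrium: 70 − 0.6Q = 24 + 0.1Q → Q* = 65.7143, P* = 30.5714.
At the ceiling P = 28, quantity supplied = (28 − 24)/0.1 = 40.
Willingness to pay at Q' = 40: 70 − 0.6·40 = 46.
ΔQ = 65.7143 − 40 = 25.7143; wedge = 46 − 28 = 18.
The triangle = ½ × 25.7143 × 18 = 231.43.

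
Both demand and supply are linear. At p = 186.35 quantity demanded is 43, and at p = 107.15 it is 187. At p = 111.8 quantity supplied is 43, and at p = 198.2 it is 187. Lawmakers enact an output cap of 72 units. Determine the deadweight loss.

738.02

Demand slope = (107.15 − 186.35)/(187 − 43) = −0.55, so p = 210 − 0.55q.
Supply slope = (198.2 − 111.8)/(187 − 43) = 0.6, so p = 86 + 0.6q.
Competitive equilibrium: 210 − 0.55q = 86 + 0.6q → q* = 107.8261, p* = 150.6957.
At q = 72: demand price = 210 − 0.55·72 = 170.4; supply price = 86 + 0.6·72 = 129.2.
Δq = 107.8261 − 72 = 35.8261; wedge = 170.4 − 129.2 = 41.2.
Welfare loss = ½ × 35.8261 × 41.2 = 738.02.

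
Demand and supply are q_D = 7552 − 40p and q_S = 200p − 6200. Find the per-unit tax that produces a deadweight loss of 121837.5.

85.5

In inverse form: demand p = 188.8 − 0.025q, supply p = 31 + 0.005q.
Competitive equilibrium: 188.8 − 0.025q = 31 + 0.005q → q* = 5260, p* = 57.3.
A tax t gives Δq = t/0.03 and wedge t, so DWL = t²/0.06.
t²/0.06 = 121837.5 → t² = 7310.25 → t = 85.5.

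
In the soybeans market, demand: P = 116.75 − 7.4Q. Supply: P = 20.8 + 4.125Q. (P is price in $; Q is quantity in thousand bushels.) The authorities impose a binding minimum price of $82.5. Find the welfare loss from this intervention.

$78.76 thousand

Competitive equilibrium: 116.75 − 7.4Q = 20.8 + 4.125Q → Q* = 8.3254, P* = 55.1422.
At the floor P = 82.5, quantity demanded = (116.75 − 82.5)/7.4 = 4.6284.
Sellers' marginal cost at Q' = 4.6284: 20.8 + 4.125·4.6284 = 39.8922.
ΔQ = 8.3254 − 4.6284 = 3.697; wedge = 82.5 − 39.8922 = 42.6078.
Deadweight loss = ½ × 3.697 × 42.6078 = $78.76 thousand.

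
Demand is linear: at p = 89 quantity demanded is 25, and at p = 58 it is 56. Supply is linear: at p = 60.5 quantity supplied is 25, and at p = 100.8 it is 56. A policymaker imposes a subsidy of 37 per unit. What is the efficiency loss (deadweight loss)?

Demand slope = (58 − 89)/(56 − 25) = −1, so p = 114 − q.
Supply slope = (100.8 − 60.5)/(56 − 25) = 1.3, so p = 28 + 1.3q.
Competitive equilibrium: 114 − q = 28 + 1.3q → q* = 37.3913, p* = 76.6087.
The subsidy lowers effective supply by 37: p = 1.3q − 9.
New quantity: 114 − q = 1.3q − 9 → q' = 53.4783.
Overproduction Δq = 53.4783 − 37.3913 = 16.087; wedge = subsidy = 37.
Deadweight loss = ½ × 16.087 × 37 = 297.61.

297.61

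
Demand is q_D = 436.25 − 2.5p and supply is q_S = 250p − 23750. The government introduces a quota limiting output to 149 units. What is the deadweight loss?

461.19

In inverse form: demand p = 174.5 − 0.4q, supply p = 95 + 0.004q.
Competitive equilibrium: 174.5 − 0.4q = 95 + 0.004q → q* = 196.7822, p* = 95.7871.
At q = 149: demand price = 174.5 − 0.4·149 = 114.9; supply price = 95 + 0.004·149 = 95.596.
Δq = 196.7822 − 149 = 47.7822; wedge = 114.9 − 95.596 = 19.304.
DWL = ½ × 47.7822 × 19.304 = 461.19.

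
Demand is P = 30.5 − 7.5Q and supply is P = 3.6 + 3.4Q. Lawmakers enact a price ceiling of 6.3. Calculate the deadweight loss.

15.27

Competitive equilibrium: 30.5 − 7.5Q = 3.6 + 3.4Q → Q* = 2.4679, P* = 11.9908.
At the ceiling P = 6.3, quantity supplied = (6.3 − 3.6)/3.4 = 0.7941.
Willingness to pay at Q' = 0.7941: 30.5 − 7.5·0.7941 = 24.5443.
ΔQ = 2.4679 − 0.7941 = 1.6738; wedge = 24.5443 − 6.3 = 18.2443.
DWL = ½ × 1.6738 × 18.2443 = 15.27.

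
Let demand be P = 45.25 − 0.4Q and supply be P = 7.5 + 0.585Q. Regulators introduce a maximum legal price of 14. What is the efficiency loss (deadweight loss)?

Competitive equilibrium: 45.25 − 0.4Q = 7.5 + 0.585Q → Q* = 38.3249, P* = 29.9201.
At the ceiling P = 14, quantity supplied = (14 − 7.5)/0.585 = 11.1111.
Willingness to pay at Q' = 11.1111: 45.25 − 0.4·11.1111 = 40.8056.
ΔQ = 38.3249 − 11.1111 = 27.2138; wedge = 40.8056 − 14 = 26.8056.
DWL = ½ × 27.2138 × 26.8056 = 364.74.

364.74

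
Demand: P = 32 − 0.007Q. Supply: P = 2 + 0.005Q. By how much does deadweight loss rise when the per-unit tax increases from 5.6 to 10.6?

Competitive equilibrium: 32 − 0.007Q = 2 + 0.005Q → Q* = 2500, P* = 14.5.
For a per-unit tax t: ΔQ = t/0.012, so DWL = ½·t·(t/0.012) = t²/0.024.
At t = 5.6: DWL = 1306.667. At t = 10.6: DWL = 4681.667.
Increase = 4681.667 − 1306.667 = 3375.

3375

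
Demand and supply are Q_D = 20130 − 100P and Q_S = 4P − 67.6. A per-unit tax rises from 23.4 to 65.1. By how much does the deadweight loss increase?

7097.02

In inverse form: demand P = 201.3 − 0.01Q, supply P = 16.9 + 0.25Q.
Competitive equilibrium: 201.3 − 0.01Q = 16.9 + 0.25Q → Q* = 709.2308, P* = 194.2077.
For a per-unit tax t: ΔQ = t/0.26, so DWL = ½·t·(t/0.26) = t²/0.52.
At t = 23.4: DWL = 1053. At t = 65.1: DWL = 8150.019.
Increase = 8150.019 − 1053 = 7097.02.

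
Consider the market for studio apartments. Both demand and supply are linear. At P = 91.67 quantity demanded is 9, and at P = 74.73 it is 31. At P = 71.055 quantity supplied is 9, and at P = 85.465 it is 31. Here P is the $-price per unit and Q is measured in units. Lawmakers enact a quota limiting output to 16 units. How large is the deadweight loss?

$39.72

Demand slope = (74.73 − 91.67)/(31 − 9) = −0.77, so P = 98.6 − 0.77Q.
Supply slope = (85.465 − 71.055)/(31 − 9) = 0.655, so P = 65.16 + 0.655Q.
Competitive equilibrium: 98.6 − 0.77Q = 65.16 + 0.655Q → Q* = 23.4667, P* = 80.5307.
At Q = 16: demand price = 98.6 − 0.77·16 = 86.28; supply price = 65.16 + 0.655·16 = 75.64.
ΔQ = 23.4667 − 16 = 7.4667; wedge = 86.28 − 75.64 = 10.64.
DWL = ½ × 7.4667 × 10.64 = $39.72.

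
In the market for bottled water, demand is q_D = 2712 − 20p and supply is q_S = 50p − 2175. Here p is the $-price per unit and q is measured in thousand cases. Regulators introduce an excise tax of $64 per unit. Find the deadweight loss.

$29257.14 thousand

In inverse form: demand p = 135.6 − 0.05q, supply p = 43.5 + 0.02q.
Competitive equilibrium: 135.6 − 0.05q = 43.5 + 0.02q → q* = 1315.7143, p* = 69.8143.
With the tax, the buyer price exceeds the seller price by 64: (135.6 − 0.05q) − (43.5 + 0.02q) = 64 → q' = 401.4286.
Δq = 1315.7143 − 401.4286 = 914.2857; the wedge equals the tax, 64.
DWL = ½ × 914.2857 × 64 = $29257.14 thousand.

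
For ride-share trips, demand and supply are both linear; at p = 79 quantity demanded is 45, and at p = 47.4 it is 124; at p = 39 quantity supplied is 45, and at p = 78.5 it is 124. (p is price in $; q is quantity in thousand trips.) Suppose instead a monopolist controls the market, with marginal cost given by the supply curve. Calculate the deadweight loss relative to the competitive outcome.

$340.84 thousand

Demand slope = (47.4 − 79)/(124 − 45) = −0.4, so p = 97 − 0.4q.
Supply slope = (78.5 − 39)/(124 − 45) = 0.5, so p = 16.5 + 0.5q.
Competitive equilibrium: 97 − 0.4q = 16.5 + 0.5q → q* = 89.4444, p* = 61.2222.
Marginal revenue: MR = 97 − 0.8q. Set MR = MC: 97 − 0.8q = 16.5 + 0.5q → q_m = 61.9231.
Price p_m = 97 − 0.4·61.9231 = 72.2308; MC(q_m) = 16.5 + 0.5·61.9231 = 47.4616.
Competitive q* = 89.4444, so Δq = 27.5213; wedge = 72.2308 − 47.4616 = 24.7692.
DWL = ½ × 27.5213 × 24.7692 = $340.84 thousand.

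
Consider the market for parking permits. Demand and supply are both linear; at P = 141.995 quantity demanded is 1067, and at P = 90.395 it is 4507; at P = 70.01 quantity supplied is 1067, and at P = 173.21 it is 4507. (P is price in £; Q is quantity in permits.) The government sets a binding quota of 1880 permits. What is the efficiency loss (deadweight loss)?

Demand slope = (90.395 − 141.995)/(4507 − 1067) = −0.015, so P = 158 − 0.015Q.
Supply slope = (173.21 − 70.01)/(4507 − 1067) = 0.03, so P = 38 + 0.03Q.
Competitive equilibrium: 158 − 0.015Q = 38 + 0.03Q → Q* = 2666.6667, P* = 118.
At Q = 1880: demand price = 158 − 0.015·1880 = 129.8; supply price = 38 + 0.03·1880 = 94.4.
ΔQ = 2666.6667 − 1880 = 786.6667; wedge = 129.8 − 94.4 = 35.4.
Welfare loss = ½ × 786.6667 × 35.4 = £13924.

£13924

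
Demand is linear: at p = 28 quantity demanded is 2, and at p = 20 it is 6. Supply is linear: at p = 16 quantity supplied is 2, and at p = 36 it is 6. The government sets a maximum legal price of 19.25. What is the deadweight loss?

3.96

Demand slope = (20 − 28)/(6 − 2) = −2, so p = 32 − 2q.
Supply slope = (36 − 16)/(6 − 2) = 5, so p = 6 + 5q.
Competitive equilibrium: 32 − 2q = 6 + 5q → q* = 3.7143, p* = 24.5714.
At the ceiling p = 19.25, quantity supplied = (19.25 − 6)/5 = 2.65.
Willingness to pay at q' = 2.65: 32 − 2·2.65 = 26.7.
Δq = 3.7143 − 2.65 = 1.0643; wedge = 26.7 − 19.25 = 7.45.
Welfare loss = ½ × 1.0643 × 7.45 = 3.96.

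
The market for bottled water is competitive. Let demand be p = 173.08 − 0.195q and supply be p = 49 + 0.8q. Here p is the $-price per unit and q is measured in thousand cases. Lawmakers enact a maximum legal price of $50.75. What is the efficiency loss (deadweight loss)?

$7467.56 thousand

Competitive equilibrium: 173.08 − 0.195q = 49 + 0.8q → q* = 124.7035, p* = 148.7628.
At the ceiling p = 50.75, quantity supplied = (50.75 − 49)/0.8 = 2.1875.
Willingness to pay at q' = 2.1875: 173.08 − 0.195·2.1875 = 172.6534.
Δq = 124.7035 − 2.1875 = 122.516; wedge = 172.6534 − 50.75 = 121.9034.
DWL = ½ × 122.516 × 121.9034 = $7467.56 thousand.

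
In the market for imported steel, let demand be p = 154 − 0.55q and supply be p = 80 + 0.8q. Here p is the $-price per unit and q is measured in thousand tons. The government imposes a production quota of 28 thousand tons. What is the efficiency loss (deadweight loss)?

$485.35 thousand

Competitive equilibrium: 154 − 0.55q = 80 + 0.8q → q* = 54.8148, p* = 123.8519.
At q = 28: demand price = 154 − 0.55·28 = 138.6; supply price = 80 + 0.8·28 = 102.4.
Δq = 54.8148 − 28 = 26.8148; wedge = 138.6 − 102.4 = 36.2.
The triangle = ½ × 26.8148 × 36.2 = $485.35 thousand.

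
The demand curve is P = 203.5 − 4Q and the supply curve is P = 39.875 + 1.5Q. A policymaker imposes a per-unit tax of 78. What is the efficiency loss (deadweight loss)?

553.09

Competitive equilibrium: 203.5 − 4Q = 39.875 + 1.5Q → Q* = 29.75, P* = 84.5.
With the tax, the buyer price exceeds the seller price by 78: (203.5 − 4Q) − (39.875 + 1.5Q) = 78 → Q' = 15.5682.
ΔQ = 29.75 − 15.5682 = 14.1818; the wedge equals the tax, 78.
DWL = ½ × 14.1818 × 78 = 553.09.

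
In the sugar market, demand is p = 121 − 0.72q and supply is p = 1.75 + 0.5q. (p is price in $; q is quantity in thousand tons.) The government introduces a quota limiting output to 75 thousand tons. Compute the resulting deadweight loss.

$315.60 thousand

Competitive equilibrium: 121 − 0.72q = 1.75 + 0.5q → q* = 97.7459, p* = 50.623.
At q = 75: demand price = 121 − 0.72·75 = 67; supply price = 1.75 + 0.5·75 = 39.25.
Δq = 97.7459 − 75 = 22.7459; wedge = 67 − 39.25 = 27.75.
Welfare loss = ½ × 22.7459 × 27.75 = $315.60 thousand.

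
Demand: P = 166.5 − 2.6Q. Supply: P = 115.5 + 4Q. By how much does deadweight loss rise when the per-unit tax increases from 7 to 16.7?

Competitive equilibrium: 166.5 − 2.6Q = 115.5 + 4Q → Q* = 7.7273, P* = 146.4091.
For a per-unit tax t: ΔQ = t/6.6, so DWL = ½·t·(t/6.6) = t²/13.2.
At t = 7: DWL = 3.712. At t = 16.7: DWL = 21.128.
Increase = 21.128 − 3.712 = 17.42.

17.42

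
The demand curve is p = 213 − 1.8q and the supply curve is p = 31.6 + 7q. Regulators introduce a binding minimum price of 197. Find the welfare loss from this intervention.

Competitive equilibrium: 213 − 1.8q = 31.6 + 7q → q* = 20.61364, p* = 175.89545.
At the floor p = 197, quantity demanded = (213 − 197)/1.8 = 8.88889.
Sellers' marginal cost at q' = 8.88889: 31.6 + 7·8.88889 = 93.82223.
Δq = 20.61364 − 8.88889 = 11.72475; wedge = 197 − 93.82223 = 103.17777.
DWL = ½ × 11.72475 × 103.17777 = 604.87.

604.87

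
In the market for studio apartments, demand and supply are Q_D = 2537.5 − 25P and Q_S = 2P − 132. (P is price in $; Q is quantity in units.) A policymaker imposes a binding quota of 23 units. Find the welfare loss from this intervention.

$493.23

In inverse form: demand P = 101.5 − 0.04Q, supply P = 66 + 0.5Q.
Competitive equilibrium: 101.5 − 0.04Q = 66 + 0.5Q → Q* = 65.7407, P* = 98.8704.
At Q = 23: demand price = 101.5 − 0.04·23 = 100.58; supply price = 66 + 0.5·23 = 77.5.
ΔQ = 65.7407 − 23 = 42.7407; wedge = 100.58 − 77.5 = 23.08.
Welfare loss = ½ × 42.7407 × 23.08 = $493.23.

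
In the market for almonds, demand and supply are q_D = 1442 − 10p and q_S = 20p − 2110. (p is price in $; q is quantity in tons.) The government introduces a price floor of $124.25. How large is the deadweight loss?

$256.67

In inverse form: demand p = 144.2 − 0.1q, supply p = 105.5 + 0.05q.
Competitive equilibrium: 144.2 − 0.1q = 105.5 + 0.05q → q* = 258, p* = 118.4.
At the floor p = 124.25, quantity demanded = (144.2 − 124.25)/0.1 = 199.5.
Sellers' marginal cost at q' = 199.5: 105.5 + 0.05·199.5 = 115.475.
Δq = 258 − 199.5 = 58.5; wedge = 124.25 − 115.475 = 8.775.
Welfare loss = ½ × 58.5 × 8.775 = $256.67.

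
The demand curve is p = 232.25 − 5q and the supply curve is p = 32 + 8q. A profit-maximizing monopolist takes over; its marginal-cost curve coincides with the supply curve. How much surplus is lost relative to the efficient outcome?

Competitive equilibrium: 232.25 − 5q = 32 + 8q → q* = 15.40385, p* = 155.23077.
Marginal revenue: MR = 232.25 − 10q. Set MR = MC: 232.25 − 10q = 32 + 8q → q_m = 11.125.
Price p_m = 232.25 − 5·11.125 = 176.625; MC(q_m) = 32 + 8·11.125 = 121.
Competitive q* = 15.40385, so Δq = 4.27885; wedge = 176.625 − 121 = 55.625.
The triangle = ½ × 4.27885 × 55.625 = 119.01.

119.01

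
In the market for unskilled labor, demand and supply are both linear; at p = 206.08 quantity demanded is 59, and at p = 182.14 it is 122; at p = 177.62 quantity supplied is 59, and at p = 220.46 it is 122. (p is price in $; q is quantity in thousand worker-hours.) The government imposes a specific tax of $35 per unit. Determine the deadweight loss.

$577.83 thousand

Demand slope = (182.14 − 206.08)/(122 − 59) = −0.38, so p = 228.5 − 0.38q.
Supply slope = (220.46 − 177.62)/(122 − 59) = 0.68, so p = 137.5 + 0.68q.
Competitive equilibrium: 228.5 − 0.38q = 137.5 + 0.68q → q* = 85.8491, p* = 195.8774.
With the tax, the buyer price exceeds the seller price by 35: (228.5 − 0.38q) − (137.5 + 0.68q) = 35 → q' = 52.8302.
Δq = 85.8491 − 52.8302 = 33.0189; the wedge equals the tax, 35.
Deadweight loss = ½ × 33.0189 × 35 = $577.83 thousand.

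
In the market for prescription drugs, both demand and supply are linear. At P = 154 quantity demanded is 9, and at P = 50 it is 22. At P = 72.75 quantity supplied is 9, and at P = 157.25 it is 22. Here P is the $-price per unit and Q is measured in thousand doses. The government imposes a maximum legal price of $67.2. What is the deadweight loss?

$302.30 thousand

Demand slope = (50 − 154)/(22 − 9) = −8, so P = 226 − 8Q.
Supply slope = (157.25 − 72.75)/(22 − 9) = 6.5, so P = 14.25 + 6.5Q.
Competitive equilibrium: 226 − 8Q = 14.25 + 6.5Q → Q* = 14.6034, P* = 109.1724.
At the ceiling P = 67.2, quantity supplied = (67.2 − 14.25)/6.5 = 8.1462.
Willingness to pay at Q' = 8.1462: 226 − 8·8.1462 = 160.8304.
ΔQ = 14.6034 − 8.1462 = 6.4572; wedge = 160.8304 − 67.2 = 93.6304.
Deadweight loss = ½ × 6.4572 × 93.6304 = $302.30 thousand.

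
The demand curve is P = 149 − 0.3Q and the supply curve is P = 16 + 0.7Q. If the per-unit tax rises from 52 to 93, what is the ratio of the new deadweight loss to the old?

Competitive equilibrium: 149 − 0.3Q = 16 + 0.7Q → Q* = 133, P* = 109.1.
For a per-unit tax t: ΔQ = t/1, so DWL = ½·t·(t/1) = t²/2.
At t = 52: DWL = 1352. At t = 93: DWL = 4324.5.
Ratio = (93/52)² = 3.199.

3.199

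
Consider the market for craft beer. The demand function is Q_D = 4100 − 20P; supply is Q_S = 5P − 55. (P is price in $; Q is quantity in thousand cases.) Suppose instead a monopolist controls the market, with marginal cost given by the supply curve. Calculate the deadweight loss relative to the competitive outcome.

$2090.89 thousand

In inverse form: demand P = 205 − 0.05Q, supply P = 11 + 0.2Q.
Competitive equilibrium: 205 − 0.05Q = 11 + 0.2Q → Q* = 776, P* = 166.2.
Marginal revenue: MR = 205 − 0.1Q. Set MR = MC: 205 − 0.1Q = 11 + 0.2Q → Q_m = 646.6667.
Price P_m = 205 − 0.05·646.6667 = 172.6667; MC(Q_m) = 11 + 0.2·646.6667 = 140.3333.
Competitive Q* = 776, so ΔQ = 129.3333; wedge = 172.6667 − 140.3333 = 32.3334.
DWL = ½ × 129.3333 × 32.3334 = $2090.89 thousand.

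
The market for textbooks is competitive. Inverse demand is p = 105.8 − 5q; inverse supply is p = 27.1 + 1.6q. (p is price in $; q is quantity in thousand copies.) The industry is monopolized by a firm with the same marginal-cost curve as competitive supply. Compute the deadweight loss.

Competitive equilibrium: 105.8 − 5q = 27.1 + 1.6q → q* = 11.9242, p* = 46.1788.
Marginal revenue: MR = 105.8 − 10q. Set MR = MC: 105.8 − 10q = 27.1 + 1.6q → q_m = 6.7845.
Price p_m = 105.8 − 5·6.7845 = 71.8775; MC(q_m) = 27.1 + 1.6·6.7845 = 37.9552.
Competitive q* = 11.9242, so Δq = 5.1397; wedge = 71.8775 − 37.9552 = 33.9223.
Welfare loss = ½ × 5.1397 × 33.9223 = $87.18 thousand.

$87.18 thousand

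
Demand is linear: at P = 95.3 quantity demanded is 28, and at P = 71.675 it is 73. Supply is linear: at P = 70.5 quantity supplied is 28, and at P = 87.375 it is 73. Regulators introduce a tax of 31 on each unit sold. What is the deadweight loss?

Demand slope = (71.675 − 95.3)/(73 − 28) = −0.525, so P = 110 − 0.525Q.
Supply slope = (87.375 − 70.5)/(73 − 28) = 0.375, so P = 60 + 0.375Q.
Competitive equilibrium: 110 − 0.525Q = 60 + 0.375Q → Q* = 55.5556, P* = 80.8333.
With the tax, the buyer price exceeds the seller price by 31: (110 − 0.525Q) − (60 + 0.375Q) = 31 → Q' = 21.1111.
ΔQ = 55.5556 − 21.1111 = 34.4445; the wedge equals the tax, 31.
DWL = ½ × 34.4445 × 31 = 533.89.

533.89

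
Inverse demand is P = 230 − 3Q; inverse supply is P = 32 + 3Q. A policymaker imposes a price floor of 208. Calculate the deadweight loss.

1976.33

Competitive equilibrium: 230 − 3Q = 32 + 3Q → Q* = 33, P* = 131.
At the floor P = 208, quantity demanded = (230 − 208)/3 = 7.33333.
Sellers' marginal cost at Q' = 7.33333: 32 + 3·7.33333 = 53.99999.
ΔQ = 33 − 7.33333 = 25.66667; wedge = 208 − 53.99999 = 154.00001.
DWL = ½ × 25.66667 × 154.00001 = 1976.33.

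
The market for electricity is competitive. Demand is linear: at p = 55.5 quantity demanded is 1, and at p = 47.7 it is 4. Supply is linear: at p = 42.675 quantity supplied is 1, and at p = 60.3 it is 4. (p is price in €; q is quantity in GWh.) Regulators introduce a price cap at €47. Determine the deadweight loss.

€2.56

Demand slope = (47.7 − 55.5)/(4 − 1) = −2.6, so p = 58.1 − 2.6q.
Supply slope = (60.3 − 42.675)/(4 − 1) = 5.875, so p = 36.8 + 5.875q.
Competitive equilibrium: 58.1 − 2.6q = 36.8 + 5.875q → q* = 2.5133, p* = 51.5655.
At the ceiling p = 47, quantity supplied = (47 − 36.8)/5.875 = 1.7362.
Willingness to pay at q' = 1.7362: 58.1 − 2.6·1.7362 = 53.5859.
Δq = 2.5133 − 1.7362 = 0.7771; wedge = 53.5859 − 47 = 6.5859.
Deadweight loss = ½ × 0.7771 × 6.5859 = €2.56.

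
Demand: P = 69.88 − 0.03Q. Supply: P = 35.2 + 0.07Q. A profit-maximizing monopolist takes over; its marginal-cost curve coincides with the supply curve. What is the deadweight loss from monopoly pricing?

320.25

Competitive equilibrium: 69.88 − 0.03Q = 35.2 + 0.07Q → Q* = 346.8, P* = 59.476.
Marginal revenue: MR = 69.88 − 0.06Q. Set MR = MC: 69.88 − 0.06Q = 35.2 + 0.07Q → Q_m = 266.7692.
Price P_m = 69.88 − 0.03·266.7692 = 61.8769; MC(Q_m) = 35.2 + 0.07·266.7692 = 53.8738.
Competitive Q* = 346.8, so ΔQ = 80.0308; wedge = 61.8769 − 53.8738 = 8.0031.
The triangle = ½ × 80.0308 × 8.0031 = 320.25.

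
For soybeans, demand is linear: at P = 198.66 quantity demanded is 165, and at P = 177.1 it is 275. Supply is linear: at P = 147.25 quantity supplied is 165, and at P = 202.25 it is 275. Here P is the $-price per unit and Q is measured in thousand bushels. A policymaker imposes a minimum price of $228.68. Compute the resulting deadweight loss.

Demand slope = (177.1 − 198.66)/(275 − 165) = −0.196, so P = 231 − 0.196Q.
Supply slope = (202.25 − 147.25)/(275 − 165) = 0.5, so P = 64.75 + 0.5Q.
Competitive equilibrium: 231 − 0.196Q = 64.75 + 0.5Q → Q* = 238.86494, P* = 184.18247.
At the floor P = 228.68, quantity demanded = (231 − 228.68)/0.196 = 11.83673.
Sellers' marginal cost at Q' = 11.83673: 64.75 + 0.5·11.83673 = 70.66837.
ΔQ = 238.86494 − 11.83673 = 227.02821; wedge = 228.68 − 70.66837 = 158.01163.
Deadweight loss = ½ × 227.02821 × 158.01163 = $17936.55 thousand.

$17936.55 thousand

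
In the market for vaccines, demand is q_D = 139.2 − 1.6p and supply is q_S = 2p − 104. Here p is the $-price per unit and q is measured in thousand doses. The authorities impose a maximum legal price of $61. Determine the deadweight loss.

$96.69 thousand

In inverse form: demand p = 87 − 0.625q, supply p = 52 + 0.5q.
Competitive equilibrium: 87 − 0.625q = 52 + 0.5q → q* = 31.1111, p* = 67.5556.
At the ceiling p = 61, quantity supplied = (61 − 52)/0.5 = 18.
Willingness to pay at q' = 18: 87 − 0.625·18 = 75.75.
Δq = 31.1111 − 18 = 13.1111; wedge = 75.75 − 61 = 14.75.
DWL = ½ × 13.1111 × 14.75 = $96.69 thousand.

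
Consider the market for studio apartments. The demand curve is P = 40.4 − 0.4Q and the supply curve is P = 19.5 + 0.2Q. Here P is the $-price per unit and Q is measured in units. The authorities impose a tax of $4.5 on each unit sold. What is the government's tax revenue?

$123

Competitive equilibrium: 40.4 − 0.4Q = 19.5 + 0.2Q → Q* = 34.8333, P* = 26.4667.
With the tax, the buyer price exceeds the seller price by 4.5: (40.4 − 0.4Q) − (19.5 + 0.2Q) = 4.5 → Q' = 27.3333.
Tax revenue = 4.5 × 27.3333 = $123.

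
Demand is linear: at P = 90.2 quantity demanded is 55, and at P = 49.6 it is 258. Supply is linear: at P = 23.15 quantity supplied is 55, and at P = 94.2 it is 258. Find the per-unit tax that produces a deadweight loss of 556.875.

Demand slope = (49.6 − 90.2)/(258 − 55) = −0.2, so P = 101.2 − 0.2Q.
Supply slope = (94.2 − 23.15)/(258 − 55) = 0.35, so P = 3.9 + 0.35Q.
Competitive equilibrium: 101.2 − 0.2Q = 3.9 + 0.35Q → Q* = 176.9091, P* = 65.8182.
A tax t gives ΔQ = t/0.55 and wedge t, so DWL = t²/1.1.
t²/1.1 = 556.875 → t² = 612.5625 → t = 24.75.

24.75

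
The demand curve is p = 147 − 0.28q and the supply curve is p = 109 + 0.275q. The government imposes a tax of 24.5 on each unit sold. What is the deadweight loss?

Competitive equilibrium: 147 − 0.28q = 109 + 0.275q → q* = 68.4685, p* = 127.8288.
With the tax, the buyer price exceeds the seller price by 24.5: (147 − 0.28q) − (109 + 0.275q) = 24.5 → q' = 24.3243.
Δq = 68.4685 − 24.3243 = 44.1442; the wedge equals the tax, 24.5.
The triangle = ½ × 44.1442 × 24.5 = 540.77.

540.77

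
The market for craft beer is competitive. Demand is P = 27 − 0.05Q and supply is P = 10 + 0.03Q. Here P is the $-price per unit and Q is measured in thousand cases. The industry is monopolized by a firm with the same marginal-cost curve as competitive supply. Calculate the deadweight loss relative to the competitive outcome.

Competitive equilibrium: 27 − 0.05Q = 10 + 0.03Q → Q* = 212.5, P* = 16.375.
Marginal revenue: MR = 27 − 0.1Q. Set MR = MC: 27 − 0.1Q = 10 + 0.03Q → Q_m = 130.76923.
Price P_m = 27 − 0.05·130.76923 = 20.46154; MC(Q_m) = 10 + 0.03·130.76923 = 13.92308.
Competitive Q* = 212.5, so ΔQ = 81.73077; wedge = 20.46154 − 13.92308 = 6.53846.
The triangle = ½ × 81.73077 × 6.53846 = $267.20 thousand.

$267.20 thousand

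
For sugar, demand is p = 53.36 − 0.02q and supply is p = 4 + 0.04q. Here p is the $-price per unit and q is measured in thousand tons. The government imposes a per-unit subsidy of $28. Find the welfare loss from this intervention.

Competitive equilibrium: 53.36 − 0.02q = 4 + 0.04q → q* = 822.6667, p* = 36.9067.
The subsidy lowers effective supply by 28: p = 0.04q − 24.
New quantity: 53.36 − 0.02q = 0.04q − 24 → q' = 1289.3333.
Overproduction Δq = 1289.3333 − 822.6667 = 466.6666; wedge = subsidy = 28.
DWL = ½ × 466.6666 × 28 = $6533.33 thousand.

$6533.33 thousand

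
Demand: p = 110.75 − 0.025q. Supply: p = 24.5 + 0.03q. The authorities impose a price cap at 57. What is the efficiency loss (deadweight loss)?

Competitive equilibrium: 110.75 − 0.025q = 24.5 + 0.03q → q* = 1568.1818, p* = 71.5455.
At the ceiling p = 57, quantity supplied = (57 − 24.5)/0.03 = 1083.3333.
Willingness to pay at q' = 1083.3333: 110.75 − 0.025·1083.3333 = 83.6667.
Δq = 1568.1818 − 1083.3333 = 484.8485; wedge = 83.6667 − 57 = 26.6667.
DWL = ½ × 484.8485 × 26.6667 = 6464.65.

6464.65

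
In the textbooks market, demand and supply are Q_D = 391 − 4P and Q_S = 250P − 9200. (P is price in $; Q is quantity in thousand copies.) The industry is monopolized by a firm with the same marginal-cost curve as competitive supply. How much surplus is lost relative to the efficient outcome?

In inverse form: demand P = 97.75 − 0.25Q, supply P = 36.8 + 0.004Q.
Competitive equilibrium: 97.75 − 0.25Q = 36.8 + 0.004Q → Q* = 239.9606, P* = 37.7598.
Marginal revenue: MR = 97.75 − 0.5Q. Set MR = MC: 97.75 − 0.5Q = 36.8 + 0.004Q → Q_m = 120.9325.
Price P_m = 97.75 − 0.25·120.9325 = 67.5169; MC(Q_m) = 36.8 + 0.004·120.9325 = 37.2837.
Competitive Q* = 239.9606, so ΔQ = 119.0281; wedge = 67.5169 − 37.2837 = 30.2332.
Welfare loss = ½ × 119.0281 × 30.2332 = $1799.30 thousand.

$1799.30 thousand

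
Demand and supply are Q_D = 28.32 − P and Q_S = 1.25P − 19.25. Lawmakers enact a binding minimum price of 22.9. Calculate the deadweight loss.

In inverse form: demand P = 28.32 − Q, supply P = 15.4 + 0.8Q.
Competitive equilibrium: 28.32 − Q = 15.4 + 0.8Q → Q* = 7.1778, P* = 21.1422.
At the floor P = 22.9, quantity demanded = (28.32 − 22.9)/1 = 5.42.
Sellers' marginal cost at Q' = 5.42: 15.4 + 0.8·5.42 = 19.736.
ΔQ = 7.1778 − 5.42 = 1.7578; wedge = 22.9 − 19.736 = 3.164.
Welfare loss = ½ × 1.7578 × 3.164 = 2.78.

2.78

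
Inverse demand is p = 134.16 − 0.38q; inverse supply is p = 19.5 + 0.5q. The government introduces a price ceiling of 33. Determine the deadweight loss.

4694.78

Competitive equilibrium: 134.16 − 0.38q = 19.5 + 0.5q → q* = 130.2955, p* = 84.6477.
At the ceiling p = 33, quantity supplied = (33 − 19.5)/0.5 = 27.
Willingness to pay at q' = 27: 134.16 − 0.38·27 = 123.9.
Δq = 130.2955 − 27 = 103.2955; wedge = 123.9 − 33 = 90.9.
DWL = ½ × 103.2955 × 90.9 = 4694.78.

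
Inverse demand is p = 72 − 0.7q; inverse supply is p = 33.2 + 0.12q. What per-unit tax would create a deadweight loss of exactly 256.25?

Competitive equilibrium: 72 − 0.7q = 33.2 + 0.12q → q* = 47.3171, p* = 38.878.
A tax t gives Δq = t/0.82 and wedge t, so DWL = t²/1.64.
t²/1.64 = 256.25 → t² = 420.25 → t = 20.5.

20.5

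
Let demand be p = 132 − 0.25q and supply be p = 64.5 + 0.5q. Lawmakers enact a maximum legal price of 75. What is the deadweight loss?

1785.375

Competitive equilibrium: 132 − 0.25q = 64.5 + 0.5q → q* = 90, p* = 109.5.
At the ceiling p = 75, quantity supplied = (75 − 64.5)/0.5 = 21.
Willingness to pay at q' = 21: 132 − 0.25·21 = 126.75.
Δq = 90 − 21 = 69; wedge = 126.75 − 75 = 51.75.
Deadweight loss = ½ × 69 × 51.75 = 1785.375.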